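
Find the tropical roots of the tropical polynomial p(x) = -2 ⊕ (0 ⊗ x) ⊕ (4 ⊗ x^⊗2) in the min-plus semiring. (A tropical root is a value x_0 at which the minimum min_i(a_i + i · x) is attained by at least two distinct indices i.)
Roots: {-4, -2}

Each tropical root is a break point of the lower envelope of the lines y = a_i + i · x (there are 3 lines, with slopes 0, 1, ..., 2). Only the lines that attain the minimum somewhere contribute to roots; other lines are dominated. Here the surviving (envelope) indices are i = 2, i = 1, i = 0.
Intersections between consecutive envelope lines give the roots: for adjacent envelope indices i < j the intersection is x = (a_i − a_j) / (j − i). Reading off the sorted break points: {-4, -2}.
Verification: at each break x_0, at least two indices attain the minimum of min_i(a_i + i · x_0).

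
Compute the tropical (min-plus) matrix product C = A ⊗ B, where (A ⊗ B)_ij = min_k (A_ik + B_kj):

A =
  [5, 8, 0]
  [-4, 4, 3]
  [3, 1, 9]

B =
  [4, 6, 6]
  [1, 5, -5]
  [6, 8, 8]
A ⊗ B =
  [6, 8, 3]
  [0, 2, -1]
  [2, 6, -4]

Apply the min-plus product entry-by-entry:
  C[0][0] = min over k of (A[0][0] + B[0][0] = 5 + 4 = 9, A[0][1] + B[1][0] = 8 + 1 = 9, A[0][2] + B[2][0] = 0 + 6 = 6) = 6 (attained at k = 2)
  C[0][1] = min over k of (A[0][0] + B[0][1] = 5 + 6 = 11, A[0][1] + B[1][1] = 8 + 5 = 13, A[0][2] + B[2][1] = 0 + 8 = 8) = 8 (attained at k = 2)
  C[0][2] = min over k of (A[0][0] + B[0][2] = 5 + 6 = 11, A[0][1] + B[1][2] = 8 + -5 = 3, A[0][2] + B[2][2] = 0 + 8 = 8) = 3 (attained at k = 1)
  C[1][0] = min over k of (A[1][0] + B[0][0] = -4 + 4 = 0, A[1][1] + B[1][0] = 4 + 1 = 5, A[1][2] + B[2][0] = 3 + 6 = 9) = 0 (attained at k = 0)
  C[1][1] = min over k of (A[1][0] + B[0][1] = -4 + 6 = 2, A[1][1] + B[1][1] = 4 + 5 = 9, A[1][2] + B[2][1] = 3 + 8 = 11) = 2 (attained at k = 0)
  C[1][2] = min over k of (A[1][0] + B[0][2] = -4 + 6 = 2, A[1][1] + B[1][2] = 4 + -5 = -1, A[1][2] + B[2][2] = 3 + 8 = 11) = -1 (attained at k = 1)
  C[2][0] = min over k of (A[2][0] + B[0][0] = 3 + 4 = 7, A[2][1] + B[1][0] = 1 + 1 = 2, A[2][2] + B[2][0] = 9 + 6 = 15) = 2 (attained at k = 1)
  C[2][1] = min over k of (A[2][0] + B[0][1] = 3 + 6 = 9, A[2][1] + B[1][1] = 1 + 5 = 6, A[2][2] + B[2][1] = 9 + 8 = 17) = 6 (attained at k = 1)
  C[2][2] = min over k of (A[2][0] + B[0][2] = 3 + 6 = 9, A[2][1] + B[1][2] = 1 + -5 = -4, A[2][2] + B[2][2] = 9 + 8 = 17) = -4 (attained at k = 1)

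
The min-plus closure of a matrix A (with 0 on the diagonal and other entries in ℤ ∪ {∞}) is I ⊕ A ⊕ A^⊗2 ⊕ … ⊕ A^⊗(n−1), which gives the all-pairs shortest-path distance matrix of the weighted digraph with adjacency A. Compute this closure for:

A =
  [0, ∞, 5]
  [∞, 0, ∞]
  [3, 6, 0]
Closure =
  [0, 11, 5]
  [∞, 0, ∞]
  [3, 6, 0]

This is the Floyd-Warshall all-pairs shortest-path computation. For each intermediate vertex k = 0, 1, …, 2, update dist[i][j] ← min(dist[i][j], dist[i][k] + dist[k][j]). The final matrix gives, for each (i, j), the minimum total weight of any directed path from i to j (possibly empty when i = j).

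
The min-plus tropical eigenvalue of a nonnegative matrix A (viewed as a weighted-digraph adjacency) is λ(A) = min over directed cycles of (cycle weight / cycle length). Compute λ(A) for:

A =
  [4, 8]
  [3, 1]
λ(A) = 1

Enumerate directed cycles and compute their means (weight / length). Sample:
  cycle 0 → 0: weight = 4, length = 1, mean = 4/1 ≈ 4.000
  cycle 1 → 1: weight = 1, length = 1, mean = 1/1 ≈ 1.000
  cycle 0 → 1 → 0: weight = 11, length = 2, mean = 11/2 ≈ 5.500
  cycle 1 → 0 → 1: weight = 11, length = 2, mean = 11/2 ≈ 5.500
Minimum mean = 1.000, attained e.g. along the cycle 1 → 1 with weight 1 and length 1. So λ(A) = 1/1 = 1.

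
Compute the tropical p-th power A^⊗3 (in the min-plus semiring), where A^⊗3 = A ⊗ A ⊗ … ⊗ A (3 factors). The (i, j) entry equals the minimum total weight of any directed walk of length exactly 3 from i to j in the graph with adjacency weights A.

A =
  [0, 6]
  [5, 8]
A^⊗3 =
  [0, 6]
  [5, 11]

Each entry (A^⊗3)_ij equals the minimum over all length-3 walks i = v_0 → v_1 → … → v_3 = j of Σ_t A[v_t][v_{t+1}]. For example, for (i, j) = (0, 1) we minimise over 4 possible intermediate vertex sequences; the minimum is 6, attained along the walk 0 → 0 → 0 → 1.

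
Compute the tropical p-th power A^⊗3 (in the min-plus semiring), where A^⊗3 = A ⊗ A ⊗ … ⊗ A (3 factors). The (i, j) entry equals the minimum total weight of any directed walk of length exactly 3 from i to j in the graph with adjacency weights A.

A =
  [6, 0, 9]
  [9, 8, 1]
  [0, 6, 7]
A^⊗3 =
  [1, 7, 7]
  [7, 1, 8]
  [7, 6, 1]

Each entry (A^⊗3)_ij equals the minimum over all length-3 walks i = v_0 → v_1 → … → v_3 = j of Σ_t A[v_t][v_{t+1}]. For example, for (i, j) = (0, 2) we minimise over 9 possible intermediate vertex sequences; the minimum is 7, attained along the walk 0 → 0 → 1 → 2.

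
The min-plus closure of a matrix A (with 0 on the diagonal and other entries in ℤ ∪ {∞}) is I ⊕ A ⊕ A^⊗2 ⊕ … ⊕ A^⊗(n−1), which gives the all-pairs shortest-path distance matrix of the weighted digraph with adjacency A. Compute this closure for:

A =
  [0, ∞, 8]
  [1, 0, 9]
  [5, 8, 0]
Closure =
  [0, 16, 8]
  [1, 0, 9]
  [5, 8, 0]

This is the Floyd-Warshall all-pairs shortest-path computation. For each intermediate vertex k = 0, 1, …, 2, update dist[i][j] ← min(dist[i][j], dist[i][k] + dist[k][j]). The final matrix gives, for each (i, j), the minimum total weight of any directed path from i to j (possibly empty when i = j).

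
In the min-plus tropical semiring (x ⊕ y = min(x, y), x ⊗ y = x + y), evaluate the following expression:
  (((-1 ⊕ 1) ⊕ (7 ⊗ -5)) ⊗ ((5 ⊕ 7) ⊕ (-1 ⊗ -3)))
(((-1 ⊕ 1) ⊕ (7 ⊗ -5)) ⊗ ((5 ⊕ 7) ⊕ (-1 ⊗ -3))) = -5

Expand innermost to outermost. Recall ⊕ takes the minimum of its arguments and ⊗ takes their sum. Working out the expression (((-1 ⊕ 1) ⊕ (7 ⊗ -5)) ⊗ ((5 ⊕ 7) ⊕ (-1 ⊗ -3))) gives -5.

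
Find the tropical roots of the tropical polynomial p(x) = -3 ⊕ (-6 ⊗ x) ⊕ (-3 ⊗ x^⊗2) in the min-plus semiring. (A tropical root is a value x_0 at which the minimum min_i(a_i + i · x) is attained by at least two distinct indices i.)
Roots: {-3, 3}

Each tropical root is a break point of the lower envelope of the lines y = a_i + i · x (there are 3 lines, with slopes 0, 1, ..., 2). Only the lines that attain the minimum somewhere contribute to roots; other lines are dominated. Here the surviving (envelope) indices are i = 2, i = 1, i = 0.
Intersections between consecutive envelope lines give the roots: for adjacent envelope indices i < j the intersection is x = (a_i − a_j) / (j − i). Reading off the sorted break points: {-3, 3}.
Verification: at each break x_0, at least two indices attain the minimum of min_i(a_i + i · x_0).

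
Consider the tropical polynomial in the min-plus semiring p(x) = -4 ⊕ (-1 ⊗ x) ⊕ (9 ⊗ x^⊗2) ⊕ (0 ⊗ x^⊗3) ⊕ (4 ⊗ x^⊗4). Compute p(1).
p(1) = -4

A tropical monomial a ⊗ x^⊗i evaluates to a + i · x. Evaluating each term at x = 1:
  Term 0 contributes -4 + 0 · 1 = -4
  Term 1 contributes -1 + 1 · 1 = 0
  Term 2 contributes 9 + 2 · 1 = 11
  Term 3 contributes 0 + 3 · 1 = 3
  Term 4 contributes 4 + 4 · 1 = 8
p(1) = ⊕ of these = min[-4, 0, 11, 3, 8] = -4.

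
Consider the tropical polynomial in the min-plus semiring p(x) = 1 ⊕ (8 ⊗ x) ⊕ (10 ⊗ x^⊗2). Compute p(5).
p(5) = 1

A tropical monomial a ⊗ x^⊗i evaluates to a + i · x. Evaluating each term at x = 5:
  Term 0 contributes 1 + 0 · 5 = 1
  Term 1 contributes 8 + 1 · 5 = 13
  Term 2 contributes 10 + 2 · 5 = 20
p(5) = ⊕ of these = min[1, 13, 20] = 1.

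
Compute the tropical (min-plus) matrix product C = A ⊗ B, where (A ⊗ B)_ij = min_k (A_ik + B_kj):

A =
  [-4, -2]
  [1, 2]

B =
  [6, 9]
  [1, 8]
A ⊗ B =
  [-1, 5]
  [3, 10]

Apply the min-plus product entry-by-entry:
  C[0][0] = min over k of (A[0][0] + B[0][0] = -4 + 6 = 2, A[0][1] + B[1][0] = -2 + 1 = -1) = -1 (attained at k = 1)
  C[0][1] = min over k of (A[0][0] + B[0][1] = -4 + 9 = 5, A[0][1] + B[1][1] = -2 + 8 = 6) = 5 (attained at k = 0)
  C[1][0] = min over k of (A[1][0] + B[0][0] = 1 + 6 = 7, A[1][1] + B[1][0] = 2 + 1 = 3) = 3 (attained at k = 1)
  C[1][1] = min over k of (A[1][0] + B[0][1] = 1 + 9 = 10, A[1][1] + B[1][1] = 2 + 8 = 10) = 10 (attained at k = 0)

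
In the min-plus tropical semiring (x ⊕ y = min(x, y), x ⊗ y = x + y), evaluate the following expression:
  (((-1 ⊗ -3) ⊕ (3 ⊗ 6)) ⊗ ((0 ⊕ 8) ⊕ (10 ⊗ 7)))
(((-1 ⊗ -3) ⊕ (3 ⊗ 6)) ⊗ ((0 ⊕ 8) ⊕ (10 ⊗ 7))) = -4

Expand innermost to outermost. Recall ⊕ takes the minimum of its arguments and ⊗ takes their sum. Working out the expression (((-1 ⊗ -3) ⊕ (3 ⊗ 6)) ⊗ ((0 ⊕ 8) ⊕ (10 ⊗ 7))) gives -4.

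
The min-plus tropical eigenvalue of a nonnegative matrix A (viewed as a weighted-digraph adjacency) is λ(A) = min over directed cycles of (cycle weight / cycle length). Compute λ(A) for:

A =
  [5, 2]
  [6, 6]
λ(A) = 4

Enumerate directed cycles and compute their means (weight / length). Sample:
  cycle 0 → 0: weight = 5, length = 1, mean = 5/1 ≈ 5.000
  cycle 1 → 1: weight = 6, length = 1, mean = 6/1 ≈ 6.000
  cycle 0 → 1 → 0: weight = 8, length = 2, mean = 8/2 ≈ 4.000
  cycle 1 → 0 → 1: weight = 8, length = 2, mean = 8/2 ≈ 4.000
Minimum mean = 4.000, attained e.g. along the cycle 0 → 1 → 0 with weight 8 and length 2. So λ(A) = 8/2 = 4.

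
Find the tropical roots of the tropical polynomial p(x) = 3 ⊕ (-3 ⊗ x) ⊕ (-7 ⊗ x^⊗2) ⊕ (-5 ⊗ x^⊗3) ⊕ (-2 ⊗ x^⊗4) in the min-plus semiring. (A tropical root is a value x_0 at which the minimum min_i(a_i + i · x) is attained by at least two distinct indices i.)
Roots: {-3, -2, 4, 6}

Each tropical root is a break point of the lower envelope of the lines y = a_i + i · x (there are 5 lines, with slopes 0, 1, ..., 4). Only the lines that attain the minimum somewhere contribute to roots; other lines are dominated. Here the surviving (envelope) indices are i = 4, i = 3, i = 2, i = 1, i = 0.
Intersections between consecutive envelope lines give the roots: for adjacent envelope indices i < j the intersection is x = (a_i − a_j) / (j − i). Reading off the sorted break points: {-3, -2, 4, 6}.
Verification: at each break x_0, at least two indices attain the minimum of min_i(a_i + i · x_0).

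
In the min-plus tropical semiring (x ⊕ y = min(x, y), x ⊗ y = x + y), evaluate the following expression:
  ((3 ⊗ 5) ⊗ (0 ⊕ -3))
((3 ⊗ 5) ⊗ (0 ⊕ -3)) = 5

Expand innermost to outermost. Recall ⊕ takes the minimum of its arguments and ⊗ takes their sum. Working out the expression ((3 ⊗ 5) ⊗ (0 ⊕ -3)) gives 5.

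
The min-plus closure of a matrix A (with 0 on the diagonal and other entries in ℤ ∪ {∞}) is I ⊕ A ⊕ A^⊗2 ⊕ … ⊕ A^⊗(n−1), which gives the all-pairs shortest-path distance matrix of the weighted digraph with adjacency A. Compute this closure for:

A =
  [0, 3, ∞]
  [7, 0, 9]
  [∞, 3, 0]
Closure =
  [0, 3, 12]
  [7, 0, 9]
  [10, 3, 0]

This is the Floyd-Warshall all-pairs shortest-path computation. For each intermediate vertex k = 0, 1, …, 2, update dist[i][j] ← min(dist[i][j], dist[i][k] + dist[k][j]). The final matrix gives, for each (i, j), the minimum total weight of any directed path from i to j (possibly empty when i = j).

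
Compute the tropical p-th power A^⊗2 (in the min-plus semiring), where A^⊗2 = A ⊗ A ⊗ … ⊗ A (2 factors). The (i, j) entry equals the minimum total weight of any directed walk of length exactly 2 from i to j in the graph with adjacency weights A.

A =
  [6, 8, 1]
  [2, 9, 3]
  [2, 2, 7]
A^⊗2 =
  [3, 3, 7]
  [5, 5, 3]
  [4, 9, 3]

Each entry (A^⊗2)_ij equals the minimum over all length-2 walks i = v_0 → v_1 → … → v_2 = j of Σ_t A[v_t][v_{t+1}]. For example, for (i, j) = (0, 2) we minimise over 3 possible intermediate vertex sequences; the minimum is 7, attained along the walk 0 → 0 → 2.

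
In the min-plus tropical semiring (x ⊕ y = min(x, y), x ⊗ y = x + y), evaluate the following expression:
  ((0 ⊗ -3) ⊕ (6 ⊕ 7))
((0 ⊗ -3) ⊕ (6 ⊕ 7)) = -3

Expand innermost to outermost. Recall ⊕ takes the minimum of its arguments and ⊗ takes their sum. Working out the expression ((0 ⊗ -3) ⊕ (6 ⊕ 7)) gives -3.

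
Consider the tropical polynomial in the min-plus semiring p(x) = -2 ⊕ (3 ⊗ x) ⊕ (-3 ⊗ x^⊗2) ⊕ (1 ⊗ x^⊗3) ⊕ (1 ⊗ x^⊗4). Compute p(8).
p(8) = -2

A tropical monomial a ⊗ x^⊗i evaluates to a + i · x. Evaluating each term at x = 8:
  Term 0 contributes -2 + 0 · 8 = -2
  Term 1 contributes 3 + 1 · 8 = 11
  Term 2 contributes -3 + 2 · 8 = 13
  Term 3 contributes 1 + 3 · 8 = 25
  Term 4 contributes 1 + 4 · 8 = 33
p(8) = ⊕ of these = min[-2, 11, 13, 25, 33] = -2.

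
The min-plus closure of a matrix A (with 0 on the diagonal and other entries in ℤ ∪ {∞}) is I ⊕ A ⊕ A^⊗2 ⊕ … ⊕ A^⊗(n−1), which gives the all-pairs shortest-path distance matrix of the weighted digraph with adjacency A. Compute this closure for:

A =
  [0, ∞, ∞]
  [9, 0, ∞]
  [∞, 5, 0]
Closure =
  [0, ∞, ∞]
  [9, 0, ∞]
  [14, 5, 0]

This is the Floyd-Warshall all-pairs shortest-path computation. For each intermediate vertex k = 0, 1, …, 2, update dist[i][j] ← min(dist[i][j], dist[i][k] + dist[k][j]). The final matrix gives, for each (i, j), the minimum total weight of any directed path from i to j (possibly empty when i = j).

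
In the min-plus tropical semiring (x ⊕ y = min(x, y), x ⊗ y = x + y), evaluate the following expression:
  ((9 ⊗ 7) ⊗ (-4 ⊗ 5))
((9 ⊗ 7) ⊗ (-4 ⊗ 5)) = 17

Expand innermost to outermost. Recall ⊕ takes the minimum of its arguments and ⊗ takes their sum. Working out the expression ((9 ⊗ 7) ⊗ (-4 ⊗ 5)) gives 17.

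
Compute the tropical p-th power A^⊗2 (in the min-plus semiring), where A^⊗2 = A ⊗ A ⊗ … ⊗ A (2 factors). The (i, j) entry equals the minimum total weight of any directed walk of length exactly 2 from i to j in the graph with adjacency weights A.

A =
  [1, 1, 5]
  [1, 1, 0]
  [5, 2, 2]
A^⊗2 =
  [2, 2, 1]
  [2, 2, 1]
  [3, 3, 2]

Each entry (A^⊗2)_ij equals the minimum over all length-2 walks i = v_0 → v_1 → … → v_2 = j of Σ_t A[v_t][v_{t+1}]. For example, for (i, j) = (0, 2) we minimise over 3 possible intermediate vertex sequences; the minimum is 1, attained along the walk 0 → 1 → 2.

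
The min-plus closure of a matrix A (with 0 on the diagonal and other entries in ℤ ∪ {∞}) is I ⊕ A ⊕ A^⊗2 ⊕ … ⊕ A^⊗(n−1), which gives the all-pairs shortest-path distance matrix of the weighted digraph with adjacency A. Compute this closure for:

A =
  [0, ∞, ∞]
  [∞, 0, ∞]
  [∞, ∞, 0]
Closure =
  [0, ∞, ∞]
  [∞, 0, ∞]
  [∞, ∞, 0]

This is the Floyd-Warshall all-pairs shortest-path computation. For each intermediate vertex k = 0, 1, …, 2, update dist[i][j] ← min(dist[i][j], dist[i][k] + dist[k][j]). The final matrix gives, for each (i, j), the minimum total weight of any directed path from i to j (possibly empty when i = j).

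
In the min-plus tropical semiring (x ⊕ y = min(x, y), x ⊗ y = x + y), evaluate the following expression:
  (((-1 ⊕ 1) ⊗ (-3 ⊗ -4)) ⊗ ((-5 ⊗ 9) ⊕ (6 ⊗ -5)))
(((-1 ⊕ 1) ⊗ (-3 ⊗ -4)) ⊗ ((-5 ⊗ 9) ⊕ (6 ⊗ -5))) = -7

Expand innermost to outermost. Recall ⊕ takes the minimum of its arguments and ⊗ takes their sum. Working out the expression (((-1 ⊕ 1) ⊗ (-3 ⊗ -4)) ⊗ ((-5 ⊗ 9) ⊕ (6 ⊗ -5))) gives -7.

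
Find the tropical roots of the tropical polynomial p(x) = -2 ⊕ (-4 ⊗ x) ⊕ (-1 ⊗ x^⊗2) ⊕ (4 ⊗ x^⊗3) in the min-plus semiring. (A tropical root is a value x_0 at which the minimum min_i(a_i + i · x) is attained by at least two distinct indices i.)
Roots: {-5, -3, 2}

Each tropical root is a break point of the lower envelope of the lines y = a_i + i · x (there are 4 lines, with slopes 0, 1, ..., 3). Only the lines that attain the minimum somewhere contribute to roots; other lines are dominated. Here the surviving (envelope) indices are i = 3, i = 2, i = 1, i = 0.
Intersections between consecutive envelope lines give the roots: for adjacent envelope indices i < j the intersection is x = (a_i − a_j) / (j − i). Reading off the sorted break points: {-5, -3, 2}.
Verification: at each break x_0, at least two indices attain the minimum of min_i(a_i + i · x_0).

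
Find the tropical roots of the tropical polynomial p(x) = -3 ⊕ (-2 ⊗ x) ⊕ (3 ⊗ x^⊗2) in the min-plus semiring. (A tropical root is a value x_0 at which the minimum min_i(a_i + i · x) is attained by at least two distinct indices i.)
Roots: {-5, -1}

Each tropical root is a break point of the lower envelope of the lines y = a_i + i · x (there are 3 lines, with slopes 0, 1, ..., 2). Only the lines that attain the minimum somewhere contribute to roots; other lines are dominated. Here the surviving (envelope) indices are i = 2, i = 1, i = 0.
Intersections between consecutive envelope lines give the roots: for adjacent envelope indices i < j the intersection is x = (a_i − a_j) / (j − i). Reading off the sorted break points: {-5, -1}.
Verification: at each break x_0, at least two indices attain the minimum of min_i(a_i + i · x_0).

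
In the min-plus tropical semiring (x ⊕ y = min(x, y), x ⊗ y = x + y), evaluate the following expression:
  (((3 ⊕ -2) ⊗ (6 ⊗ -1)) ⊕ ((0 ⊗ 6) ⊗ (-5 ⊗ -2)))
(((3 ⊕ -2) ⊗ (6 ⊗ -1)) ⊕ ((0 ⊗ 6) ⊗ (-5 ⊗ -2))) = -1

Expand innermost to outermost. Recall ⊕ takes the minimum of its arguments and ⊗ takes their sum. Working out the expression (((3 ⊕ -2) ⊗ (6 ⊗ -1)) ⊕ ((0 ⊗ 6) ⊗ (-5 ⊗ -2))) gives -1.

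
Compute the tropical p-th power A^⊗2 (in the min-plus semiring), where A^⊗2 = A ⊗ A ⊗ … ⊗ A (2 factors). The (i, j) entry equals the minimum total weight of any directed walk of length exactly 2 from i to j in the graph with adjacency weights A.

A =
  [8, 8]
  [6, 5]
A^⊗2 =
  [14, 13]
  [11, 10]

Each entry (A^⊗2)_ij equals the minimum over all length-2 walks i = v_0 → v_1 → … → v_2 = j of Σ_t A[v_t][v_{t+1}]. For example, for (i, j) = (0, 1) we minimise over 2 possible intermediate vertex sequences; the minimum is 13, attained along the walk 0 → 1 → 1.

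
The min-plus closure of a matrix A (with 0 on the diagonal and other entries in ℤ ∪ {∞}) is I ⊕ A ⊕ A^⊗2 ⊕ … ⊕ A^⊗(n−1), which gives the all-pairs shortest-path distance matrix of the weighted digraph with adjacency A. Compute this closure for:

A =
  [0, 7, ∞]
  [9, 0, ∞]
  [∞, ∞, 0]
Closure =
  [0, 7, ∞]
  [9, 0, ∞]
  [∞, ∞, 0]

This is the Floyd-Warshall all-pairs shortest-path computation. For each intermediate vertex k = 0, 1, …, 2, update dist[i][j] ← min(dist[i][j], dist[i][k] + dist[k][j]). The final matrix gives, for each (i, j), the minimum total weight of any directed path from i to j (possibly empty when i = j).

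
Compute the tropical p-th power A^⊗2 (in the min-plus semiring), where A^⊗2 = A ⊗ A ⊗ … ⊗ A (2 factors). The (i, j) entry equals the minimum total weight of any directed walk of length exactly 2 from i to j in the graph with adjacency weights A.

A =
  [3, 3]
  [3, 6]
A^⊗2 =
  [6, 6]
  [6, 6]

Each entry (A^⊗2)_ij equals the minimum over all length-2 walks i = v_0 → v_1 → … → v_2 = j of Σ_t A[v_t][v_{t+1}]. For example, for (i, j) = (0, 1) we minimise over 2 possible intermediate vertex sequences; the minimum is 6, attained along the walk 0 → 0 → 1.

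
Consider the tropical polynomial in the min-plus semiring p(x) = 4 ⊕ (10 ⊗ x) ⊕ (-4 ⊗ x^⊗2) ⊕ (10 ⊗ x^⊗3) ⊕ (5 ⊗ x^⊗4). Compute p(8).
p(8) = 4

A tropical monomial a ⊗ x^⊗i evaluates to a + i · x. Evaluating each term at x = 8:
  Term 0 contributes 4 + 0 · 8 = 4
  Term 1 contributes 10 + 1 · 8 = 18
  Term 2 contributes -4 + 2 · 8 = 12
  Term 3 contributes 10 + 3 · 8 = 34
  Term 4 contributes 5 + 4 · 8 = 37
p(8) = ⊕ of these = min[4, 18, 12, 34, 37] = 4.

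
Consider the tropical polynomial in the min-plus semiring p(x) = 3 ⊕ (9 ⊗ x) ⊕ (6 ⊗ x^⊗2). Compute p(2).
p(2) = 3

A tropical monomial a ⊗ x^⊗i evaluates to a + i · x. Evaluating each term at x = 2:
  Term 0 contributes 3 + 0 · 2 = 3
  Term 1 contributes 9 + 1 · 2 = 11
  Term 2 contributes 6 + 2 · 2 = 10
p(2) = ⊕ of these = min[3, 11, 10] = 3.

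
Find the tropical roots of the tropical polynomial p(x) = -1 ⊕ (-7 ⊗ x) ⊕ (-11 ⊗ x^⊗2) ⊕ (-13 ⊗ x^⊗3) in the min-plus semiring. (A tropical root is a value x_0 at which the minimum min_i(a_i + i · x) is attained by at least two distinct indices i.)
Roots: {2, 4, 6}

Each tropical root is a break point of the lower envelope of the lines y = a_i + i · x (there are 4 lines, with slopes 0, 1, ..., 3). Only the lines that attain the minimum somewhere contribute to roots; other lines are dominated. Here the surviving (envelope) indices are i = 3, i = 2, i = 1, i = 0.
Intersections between consecutive envelope lines give the roots: for adjacent envelope indices i < j the intersection is x = (a_i − a_j) / (j − i). Reading off the sorted break points: {2, 4, 6}.
Verification: at each break x_0, at least two indices attain the minimum of min_i(a_i + i · x_0).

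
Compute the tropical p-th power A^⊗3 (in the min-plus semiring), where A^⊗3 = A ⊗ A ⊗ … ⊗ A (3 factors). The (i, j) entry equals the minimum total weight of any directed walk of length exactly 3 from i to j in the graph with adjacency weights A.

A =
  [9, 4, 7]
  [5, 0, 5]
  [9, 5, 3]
A^⊗3 =
  [9, 4, 9]
  [5, 0, 5]
  [10, 5, 9]

Each entry (A^⊗3)_ij equals the minimum over all length-3 walks i = v_0 → v_1 → … → v_3 = j of Σ_t A[v_t][v_{t+1}]. For example, for (i, j) = (0, 2) we minimise over 9 possible intermediate vertex sequences; the minimum is 9, attained along the walk 0 → 1 → 1 → 2.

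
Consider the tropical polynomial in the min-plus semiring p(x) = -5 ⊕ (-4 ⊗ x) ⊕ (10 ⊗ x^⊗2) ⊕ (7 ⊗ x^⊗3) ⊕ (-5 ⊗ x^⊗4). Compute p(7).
p(7) = -5

A tropical monomial a ⊗ x^⊗i evaluates to a + i · x. Evaluating each term at x = 7:
  Term 0 contributes -5 + 0 · 7 = -5
  Term 1 contributes -4 + 1 · 7 = 3
  Term 2 contributes 10 + 2 · 7 = 24
  Term 3 contributes 7 + 3 · 7 = 28
  Term 4 contributes -5 + 4 · 7 = 23
p(7) = ⊕ of these = min[-5, 3, 24, 28, 23] = -5.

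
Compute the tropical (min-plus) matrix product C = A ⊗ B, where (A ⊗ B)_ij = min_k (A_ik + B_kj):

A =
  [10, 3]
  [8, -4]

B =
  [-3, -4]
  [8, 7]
A ⊗ B =
  [7, 6]
  [4, 3]

Apply the min-plus product entry-by-entry:
  C[0][0] = min over k of (A[0][0] + B[0][0] = 10 + -3 = 7, A[0][1] + B[1][0] = 3 + 8 = 11) = 7 (attained at k = 0)
  C[0][1] = min over k of (A[0][0] + B[0][1] = 10 + -4 = 6, A[0][1] + B[1][1] = 3 + 7 = 10) = 6 (attained at k = 0)
  C[1][0] = min over k of (A[1][0] + B[0][0] = 8 + -3 = 5, A[1][1] + B[1][0] = -4 + 8 = 4) = 4 (attained at k = 1)
  C[1][1] = min over k of (A[1][0] + B[0][1] = 8 + -4 = 4, A[1][1] + B[1][1] = -4 + 7 = 3) = 3 (attained at k = 1)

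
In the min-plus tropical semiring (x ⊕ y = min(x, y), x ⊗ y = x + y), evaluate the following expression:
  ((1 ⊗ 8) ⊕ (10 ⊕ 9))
((1 ⊗ 8) ⊕ (10 ⊕ 9)) = 9

Expand innermost to outermost. Recall ⊕ takes the minimum of its arguments and ⊗ takes their sum. Working out the expression ((1 ⊗ 8) ⊕ (10 ⊕ 9)) gives 9.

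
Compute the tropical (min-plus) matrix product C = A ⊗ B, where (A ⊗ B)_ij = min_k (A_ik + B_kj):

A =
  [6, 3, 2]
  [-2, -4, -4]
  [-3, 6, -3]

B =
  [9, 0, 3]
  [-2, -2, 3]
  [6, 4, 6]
A ⊗ B =
  [1, 1, 6]
  [-6, -6, -1]
  [3, -3, 0]

Apply the min-plus product entry-by-entry:
  C[0][0] = min over k of (A[0][0] + B[0][0] = 6 + 9 = 15, A[0][1] + B[1][0] = 3 + -2 = 1, A[0][2] + B[2][0] = 2 + 6 = 8) = 1 (attained at k = 1)
  C[0][1] = min over k of (A[0][0] + B[0][1] = 6 + 0 = 6, A[0][1] + B[1][1] = 3 + -2 = 1, A[0][2] + B[2][1] = 2 + 4 = 6) = 1 (attained at k = 1)
  C[0][2] = min over k of (A[0][0] + B[0][2] = 6 + 3 = 9, A[0][1] + B[1][2] = 3 + 3 = 6, A[0][2] + B[2][2] = 2 + 6 = 8) = 6 (attained at k = 1)
  C[1][0] = min over k of (A[1][0] + B[0][0] = -2 + 9 = 7, A[1][1] + B[1][0] = -4 + -2 = -6, A[1][2] + B[2][0] = -4 + 6 = 2) = -6 (attained at k = 1)
  C[1][1] = min over k of (A[1][0] + B[0][1] = -2 + 0 = -2, A[1][1] + B[1][1] = -4 + -2 = -6, A[1][2] + B[2][1] = -4 + 4 = 0) = -6 (attained at k = 1)
  C[1][2] = min over k of (A[1][0] + B[0][2] = -2 + 3 = 1, A[1][1] + B[1][2] = -4 + 3 = -1, A[1][2] + B[2][2] = -4 + 6 = 2) = -1 (attained at k = 1)
  C[2][0] = min over k of (A[2][0] + B[0][0] = -3 + 9 = 6, A[2][1] + B[1][0] = 6 + -2 = 4, A[2][2] + B[2][0] = -3 + 6 = 3) = 3 (attained at k = 2)
  C[2][1] = min over k of (A[2][0] + B[0][1] = -3 + 0 = -3, A[2][1] + B[1][1] = 6 + -2 = 4, A[2][2] + B[2][1] = -3 + 4 = 1) = -3 (attained at k = 0)
  C[2][2] = min over k of (A[2][0] + B[0][2] = -3 + 3 = 0, A[2][1] + B[1][2] = 6 + 3 = 9, A[2][2] + B[2][2] = -3 + 6 = 3) = 0 (attained at k = 0)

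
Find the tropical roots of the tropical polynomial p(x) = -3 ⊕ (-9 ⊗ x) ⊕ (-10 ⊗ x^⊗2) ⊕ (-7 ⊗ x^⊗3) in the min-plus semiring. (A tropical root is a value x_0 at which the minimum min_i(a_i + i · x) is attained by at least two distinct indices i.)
Roots: {-3, 1, 6}

Each tropical root is a break point of the lower envelope of the lines y = a_i + i · x (there are 4 lines, with slopes 0, 1, ..., 3). Only the lines that attain the minimum somewhere contribute to roots; other lines are dominated. Here the surviving (envelope) indices are i = 3, i = 2, i = 1, i = 0.
Intersections between consecutive envelope lines give the roots: for adjacent envelope indices i < j the intersection is x = (a_i − a_j) / (j − i). Reading off the sorted break points: {-3, 1, 6}.
Verification: at each break x_0, at least two indices attain the minimum of min_i(a_i + i · x_0).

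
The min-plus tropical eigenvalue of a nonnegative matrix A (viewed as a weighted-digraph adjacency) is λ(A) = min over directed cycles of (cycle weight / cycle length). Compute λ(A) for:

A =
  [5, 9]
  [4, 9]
λ(A) = 5

Enumerate directed cycles and compute their means (weight / length). Sample:
  cycle 0 → 0: weight = 5, length = 1, mean = 5/1 ≈ 5.000
  cycle 1 → 1: weight = 9, length = 1, mean = 9/1 ≈ 9.000
  cycle 0 → 1 → 0: weight = 13, length = 2, mean = 13/2 ≈ 6.500
  cycle 1 → 0 → 1: weight = 13, length = 2, mean = 13/2 ≈ 6.500
Minimum mean = 5.000, attained e.g. along the cycle 0 → 0 with weight 5 and length 1. So λ(A) = 5/1 = 5.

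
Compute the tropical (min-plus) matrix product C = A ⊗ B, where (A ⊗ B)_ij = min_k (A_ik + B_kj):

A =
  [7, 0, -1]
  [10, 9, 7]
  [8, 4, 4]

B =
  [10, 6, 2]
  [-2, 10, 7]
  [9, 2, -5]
A ⊗ B =
  [-2, 1, -6]
  [7, 9, 2]
  [2, 6, -1]

Apply the min-plus product entry-by-entry:
  C[0][0] = min over k of (A[0][0] + B[0][0] = 7 + 10 = 17, A[0][1] + B[1][0] = 0 + -2 = -2, A[0][2] + B[2][0] = -1 + 9 = 8) = -2 (attained at k = 1)
  C[0][1] = min over k of (A[0][0] + B[0][1] = 7 + 6 = 13, A[0][1] + B[1][1] = 0 + 10 = 10, A[0][2] + B[2][1] = -1 + 2 = 1) = 1 (attained at k = 2)
  C[0][2] = min over k of (A[0][0] + B[0][2] = 7 + 2 = 9, A[0][1] + B[1][2] = 0 + 7 = 7, A[0][2] + B[2][2] = -1 + -5 = -6) = -6 (attained at k = 2)
  C[1][0] = min over k of (A[1][0] + B[0][0] = 10 + 10 = 20, A[1][1] + B[1][0] = 9 + -2 = 7, A[1][2] + B[2][0] = 7 + 9 = 16) = 7 (attained at k = 1)
  C[1][1] = min over k of (A[1][0] + B[0][1] = 10 + 6 = 16, A[1][1] + B[1][1] = 9 + 10 = 19, A[1][2] + B[2][1] = 7 + 2 = 9) = 9 (attained at k = 2)
  C[1][2] = min over k of (A[1][0] + B[0][2] = 10 + 2 = 12, A[1][1] + B[1][2] = 9 + 7 = 16, A[1][2] + B[2][2] = 7 + -5 = 2) = 2 (attained at k = 2)
  C[2][0] = min over k of (A[2][0] + B[0][0] = 8 + 10 = 18, A[2][1] + B[1][0] = 4 + -2 = 2, A[2][2] + B[2][0] = 4 + 9 = 13) = 2 (attained at k = 1)
  C[2][1] = min over k of (A[2][0] + B[0][1] = 8 + 6 = 14, A[2][1] + B[1][1] = 4 + 10 = 14, A[2][2] + B[2][1] = 4 + 2 = 6) = 6 (attained at k = 2)
  C[2][2] = min over k of (A[2][0] + B[0][2] = 8 + 2 = 10, A[2][1] + B[1][2] = 4 + 7 = 11, A[2][2] + B[2][2] = 4 + -5 = -1) = -1 (attained at k = 2)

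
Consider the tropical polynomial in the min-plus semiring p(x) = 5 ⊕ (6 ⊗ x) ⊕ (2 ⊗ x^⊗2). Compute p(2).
p(2) = 5

A tropical monomial a ⊗ x^⊗i evaluates to a + i · x. Evaluating each term at x = 2:
  Term 0 contributes 5 + 0 · 2 = 5
  Term 1 contributes 6 + 1 · 2 = 8
  Term 2 contributes 2 + 2 · 2 = 6
p(2) = ⊕ of these = min[5, 8, 6] = 5.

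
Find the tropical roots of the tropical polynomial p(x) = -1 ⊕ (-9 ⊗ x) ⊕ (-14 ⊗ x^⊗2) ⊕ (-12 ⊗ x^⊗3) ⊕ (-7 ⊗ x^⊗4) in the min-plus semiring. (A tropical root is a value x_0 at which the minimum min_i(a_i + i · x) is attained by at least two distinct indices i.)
Roots: {-5, -2, 5, 8}

Each tropical root is a break point of the lower envelope of the lines y = a_i + i · x (there are 5 lines, with slopes 0, 1, ..., 4). Only the lines that attain the minimum somewhere contribute to roots; other lines are dominated. Here the surviving (envelope) indices are i = 4, i = 3, i = 2, i = 1, i = 0.
Intersections between consecutive envelope lines give the roots: for adjacent envelope indices i < j the intersection is x = (a_i − a_j) / (j − i). Reading off the sorted break points: {-5, -2, 5, 8}.
Verification: at each break x_0, at least two indices attain the minimum of min_i(a_i + i · x_0).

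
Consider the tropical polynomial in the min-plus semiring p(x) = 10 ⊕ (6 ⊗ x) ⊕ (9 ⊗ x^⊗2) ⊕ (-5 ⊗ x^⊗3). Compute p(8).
p(8) = 10

A tropical monomial a ⊗ x^⊗i evaluates to a + i · x. Evaluating each term at x = 8:
  Term 0 contributes 10 + 0 · 8 = 10
  Term 1 contributes 6 + 1 · 8 = 14
  Term 2 contributes 9 + 2 · 8 = 25
  Term 3 contributes -5 + 3 · 8 = 19
p(8) = ⊕ of these = min[10, 14, 25, 19] = 10.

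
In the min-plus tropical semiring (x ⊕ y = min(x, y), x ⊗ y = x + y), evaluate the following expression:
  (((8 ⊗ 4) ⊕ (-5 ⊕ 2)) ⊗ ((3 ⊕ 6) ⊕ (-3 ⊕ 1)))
(((8 ⊗ 4) ⊕ (-5 ⊕ 2)) ⊗ ((3 ⊕ 6) ⊕ (-3 ⊕ 1))) = -8

Expand innermost to outermost. Recall ⊕ takes the minimum of its arguments and ⊗ takes their sum. Working out the expression (((8 ⊗ 4) ⊕ (-5 ⊕ 2)) ⊗ ((3 ⊕ 6) ⊕ (-3 ⊕ 1))) gives -8.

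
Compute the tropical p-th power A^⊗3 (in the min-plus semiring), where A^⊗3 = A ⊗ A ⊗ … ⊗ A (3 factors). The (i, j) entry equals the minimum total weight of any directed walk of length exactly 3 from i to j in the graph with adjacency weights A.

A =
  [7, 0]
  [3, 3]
A^⊗3 =
  [6, 3]
  [6, 6]

Each entry (A^⊗3)_ij equals the minimum over all length-3 walks i = v_0 → v_1 → … → v_3 = j of Σ_t A[v_t][v_{t+1}]. For example, for (i, j) = (0, 1) we minimise over 4 possible intermediate vertex sequences; the minimum is 3, attained along the walk 0 → 1 → 0 → 1.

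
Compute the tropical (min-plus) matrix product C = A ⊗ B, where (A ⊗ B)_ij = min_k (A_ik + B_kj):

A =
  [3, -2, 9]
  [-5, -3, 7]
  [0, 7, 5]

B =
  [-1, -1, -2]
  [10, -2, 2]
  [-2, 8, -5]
A ⊗ B =
  [2, -4, 0]
  [-6, -6, -7]
  [-1, -1, -2]

Apply the min-plus product entry-by-entry:
  C[0][0] = min over k of (A[0][0] + B[0][0] = 3 + -1 = 2, A[0][1] + B[1][0] = -2 + 10 = 8, A[0][2] + B[2][0] = 9 + -2 = 7) = 2 (attained at k = 0)
  C[0][1] = min over k of (A[0][0] + B[0][1] = 3 + -1 = 2, A[0][1] + B[1][1] = -2 + -2 = -4, A[0][2] + B[2][1] = 9 + 8 = 17) = -4 (attained at k = 1)
  C[0][2] = min over k of (A[0][0] + B[0][2] = 3 + -2 = 1, A[0][1] + B[1][2] = -2 + 2 = 0, A[0][2] + B[2][2] = 9 + -5 = 4) = 0 (attained at k = 1)
  C[1][0] = min over k of (A[1][0] + B[0][0] = -5 + -1 = -6, A[1][1] + B[1][0] = -3 + 10 = 7, A[1][2] + B[2][0] = 7 + -2 = 5) = -6 (attained at k = 0)
  C[1][1] = min over k of (A[1][0] + B[0][1] = -5 + -1 = -6, A[1][1] + B[1][1] = -3 + -2 = -5, A[1][2] + B[2][1] = 7 + 8 = 15) = -6 (attained at k = 0)
  C[1][2] = min over k of (A[1][0] + B[0][2] = -5 + -2 = -7, A[1][1] + B[1][2] = -3 + 2 = -1, A[1][2] + B[2][2] = 7 + -5 = 2) = -7 (attained at k = 0)
  C[2][0] = min over k of (A[2][0] + B[0][0] = 0 + -1 = -1, A[2][1] + B[1][0] = 7 + 10 = 17, A[2][2] + B[2][0] = 5 + -2 = 3) = -1 (attained at k = 0)
  C[2][1] = min over k of (A[2][0] + B[0][1] = 0 + -1 = -1, A[2][1] + B[1][1] = 7 + -2 = 5, A[2][2] + B[2][1] = 5 + 8 = 13) = -1 (attained at k = 0)
  C[2][2] = min over k of (A[2][0] + B[0][2] = 0 + -2 = -2, A[2][1] + B[1][2] = 7 + 2 = 9, A[2][2] + B[2][2] = 5 + -5 = 0) = -2 (attained at k = 0)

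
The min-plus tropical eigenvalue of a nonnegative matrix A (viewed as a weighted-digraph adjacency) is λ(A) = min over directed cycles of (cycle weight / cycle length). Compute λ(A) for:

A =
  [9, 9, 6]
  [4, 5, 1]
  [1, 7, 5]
λ(A) = 7/2

Enumerate directed cycles and compute their means (weight / length). Sample:
  cycle 0 → 0: weight = 9, length = 1, mean = 9/1 ≈ 9.000
  cycle 1 → 1: weight = 5, length = 1, mean = 5/1 ≈ 5.000
  cycle 2 → 2: weight = 5, length = 1, mean = 5/1 ≈ 5.000
  cycle 0 → 1 → 0: weight = 13, length = 2, mean = 13/2 ≈ 6.500
  cycle 0 → 2 → 0: weight = 7, length = 2, mean = 7/2 ≈ 3.500
  cycle 1 → 0 → 1: weight = 13, length = 2, mean = 13/2 ≈ 6.500
Minimum mean = 3.500, attained e.g. along the cycle 0 → 2 → 0 with weight 7 and length 2. So λ(A) = 7/2 = 7/2.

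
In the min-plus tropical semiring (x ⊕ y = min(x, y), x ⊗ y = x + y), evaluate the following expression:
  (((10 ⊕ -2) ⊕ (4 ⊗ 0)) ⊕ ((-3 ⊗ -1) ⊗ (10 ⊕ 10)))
(((10 ⊕ -2) ⊕ (4 ⊗ 0)) ⊕ ((-3 ⊗ -1) ⊗ (10 ⊕ 10))) = -2

Expand innermost to outermost. Recall ⊕ takes the minimum of its arguments and ⊗ takes their sum. Working out the expression (((10 ⊕ -2) ⊕ (4 ⊗ 0)) ⊕ ((-3 ⊗ -1) ⊗ (10 ⊕ 10))) gives -2.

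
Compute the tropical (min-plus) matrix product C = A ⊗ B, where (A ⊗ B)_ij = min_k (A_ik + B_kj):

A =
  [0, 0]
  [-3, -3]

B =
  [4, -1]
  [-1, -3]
A ⊗ B =
  [-1, -3]
  [-4, -6]

Apply the min-plus product entry-by-entry:
  C[0][0] = min over k of (A[0][0] + B[0][0] = 0 + 4 = 4, A[0][1] + B[1][0] = 0 + -1 = -1) = -1 (attained at k = 1)
  C[0][1] = min over k of (A[0][0] + B[0][1] = 0 + -1 = -1, A[0][1] + B[1][1] = 0 + -3 = -3) = -3 (attained at k = 1)
  C[1][0] = min over k of (A[1][0] + B[0][0] = -3 + 4 = 1, A[1][1] + B[1][0] = -3 + -1 = -4) = -4 (attained at k = 1)
  C[1][1] = min over k of (A[1][0] + B[0][1] = -3 + -1 = -4, A[1][1] + B[1][1] = -3 + -3 = -6) = -6 (attained at k = 1)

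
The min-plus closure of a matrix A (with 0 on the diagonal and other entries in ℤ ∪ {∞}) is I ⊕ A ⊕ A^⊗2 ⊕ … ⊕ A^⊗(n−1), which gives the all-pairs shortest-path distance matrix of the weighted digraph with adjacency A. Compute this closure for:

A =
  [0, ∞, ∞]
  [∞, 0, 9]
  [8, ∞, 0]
Closure =
  [0, ∞, ∞]
  [17, 0, 9]
  [8, ∞, 0]

This is the Floyd-Warshall all-pairs shortest-path computation. For each intermediate vertex k = 0, 1, …, 2, update dist[i][j] ← min(dist[i][j], dist[i][k] + dist[k][j]). The final matrix gives, for each (i, j), the minimum total weight of any directed path from i to j (possibly empty when i = j).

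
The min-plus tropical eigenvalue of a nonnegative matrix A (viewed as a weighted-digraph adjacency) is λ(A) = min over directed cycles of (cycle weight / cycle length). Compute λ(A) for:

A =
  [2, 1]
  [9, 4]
λ(A) = 2

Enumerate directed cycles and compute their means (weight / length). Sample:
  cycle 0 → 0: weight = 2, length = 1, mean = 2/1 ≈ 2.000
  cycle 1 → 1: weight = 4, length = 1, mean = 4/1 ≈ 4.000
  cycle 0 → 1 → 0: weight = 10, length = 2, mean = 10/2 ≈ 5.000
  cycle 1 → 0 → 1: weight = 10, length = 2, mean = 10/2 ≈ 5.000
Minimum mean = 2.000, attained e.g. along the cycle 0 → 0 with weight 2 and length 1. So λ(A) = 2/1 = 2.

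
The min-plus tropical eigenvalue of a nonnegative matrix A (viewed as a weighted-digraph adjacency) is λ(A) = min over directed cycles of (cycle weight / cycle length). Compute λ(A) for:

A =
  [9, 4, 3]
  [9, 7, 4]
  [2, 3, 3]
λ(A) = 5/2

Enumerate directed cycles and compute their means (weight / length). Sample:
  cycle 0 → 0: weight = 9, length = 1, mean = 9/1 ≈ 9.000
  cycle 1 → 1: weight = 7, length = 1, mean = 7/1 ≈ 7.000
  cycle 2 → 2: weight = 3, length = 1, mean = 3/1 ≈ 3.000
  cycle 0 → 1 → 0: weight = 13, length = 2, mean = 13/2 ≈ 6.500
  cycle 0 → 2 → 0: weight = 5, length = 2, mean = 5/2 ≈ 2.500
  cycle 1 → 0 → 1: weight = 13, length = 2, mean = 13/2 ≈ 6.500
Minimum mean = 2.500, attained e.g. along the cycle 0 → 2 → 0 with weight 5 and length 2. So λ(A) = 5/2 = 5/2.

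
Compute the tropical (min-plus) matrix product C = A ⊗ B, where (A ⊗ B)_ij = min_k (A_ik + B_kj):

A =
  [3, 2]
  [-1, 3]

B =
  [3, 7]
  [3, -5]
A ⊗ B =
  [5, -3]
  [2, -2]

Apply the min-plus product entry-by-entry:
  C[0][0] = min over k of (A[0][0] + B[0][0] = 3 + 3 = 6, A[0][1] + B[1][0] = 2 + 3 = 5) = 5 (attained at k = 1)
  C[0][1] = min over k of (A[0][0] + B[0][1] = 3 + 7 = 10, A[0][1] + B[1][1] = 2 + -5 = -3) = -3 (attained at k = 1)
  C[1][0] = min over k of (A[1][0] + B[0][0] = -1 + 3 = 2, A[1][1] + B[1][0] = 3 + 3 = 6) = 2 (attained at k = 0)
  C[1][1] = min over k of (A[1][0] + B[0][1] = -1 + 7 = 6, A[1][1] + B[1][1] = 3 + -5 = -2) = -2 (attained at k = 1)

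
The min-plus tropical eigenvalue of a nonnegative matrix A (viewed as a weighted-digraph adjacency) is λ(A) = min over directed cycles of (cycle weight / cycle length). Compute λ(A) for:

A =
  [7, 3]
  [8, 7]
λ(A) = 11/2

Enumerate directed cycles and compute their means (weight / length). Sample:
  cycle 0 → 0: weight = 7, length = 1, mean = 7/1 ≈ 7.000
  cycle 1 → 1: weight = 7, length = 1, mean = 7/1 ≈ 7.000
  cycle 0 → 1 → 0: weight = 11, length = 2, mean = 11/2 ≈ 5.500
  cycle 1 → 0 → 1: weight = 11, length = 2, mean = 11/2 ≈ 5.500
Minimum mean = 5.500, attained e.g. along the cycle 0 → 1 → 0 with weight 11 and length 2. So λ(A) = 11/2 = 11/2.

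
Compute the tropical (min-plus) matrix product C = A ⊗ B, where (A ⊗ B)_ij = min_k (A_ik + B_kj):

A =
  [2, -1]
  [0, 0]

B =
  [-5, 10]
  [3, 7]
A ⊗ B =
  [-3, 6]
  [-5, 7]

Apply the min-plus product entry-by-entry:
  C[0][0] = min over k of (A[0][0] + B[0][0] = 2 + -5 = -3, A[0][1] + B[1][0] = -1 + 3 = 2) = -3 (attained at k = 0)
  C[0][1] = min over k of (A[0][0] + B[0][1] = 2 + 10 = 12, A[0][1] + B[1][1] = -1 + 7 = 6) = 6 (attained at k = 1)
  C[1][0] = min over k of (A[1][0] + B[0][0] = 0 + -5 = -5, A[1][1] + B[1][0] = 0 + 3 = 3) = -5 (attained at k = 0)
  C[1][1] = min over k of (A[1][0] + B[0][1] = 0 + 10 = 10, A[1][1] + B[1][1] = 0 + 7 = 7) = 7 (attained at k = 1)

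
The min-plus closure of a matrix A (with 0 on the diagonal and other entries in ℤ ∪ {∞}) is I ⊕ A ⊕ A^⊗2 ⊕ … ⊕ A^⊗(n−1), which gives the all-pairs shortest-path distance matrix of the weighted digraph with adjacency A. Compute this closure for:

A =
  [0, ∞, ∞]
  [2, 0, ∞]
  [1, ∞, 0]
Closure =
  [0, ∞, ∞]
  [2, 0, ∞]
  [1, ∞, 0]

This is the Floyd-Warshall all-pairs shortest-path computation. For each intermediate vertex k = 0, 1, …, 2, update dist[i][j] ← min(dist[i][j], dist[i][k] + dist[k][j]). The final matrix gives, for each (i, j), the minimum total weight of any directed path from i to j (possibly empty when i = j).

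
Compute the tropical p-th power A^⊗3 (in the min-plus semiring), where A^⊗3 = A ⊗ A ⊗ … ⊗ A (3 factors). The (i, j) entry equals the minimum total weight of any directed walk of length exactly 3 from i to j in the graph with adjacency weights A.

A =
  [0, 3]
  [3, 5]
A^⊗3 =
  [0, 3]
  [3, 6]

Each entry (A^⊗3)_ij equals the minimum over all length-3 walks i = v_0 → v_1 → … → v_3 = j of Σ_t A[v_t][v_{t+1}]. For example, for (i, j) = (0, 1) we minimise over 4 possible intermediate vertex sequences; the minimum is 3, attained along the walk 0 → 0 → 0 → 1.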